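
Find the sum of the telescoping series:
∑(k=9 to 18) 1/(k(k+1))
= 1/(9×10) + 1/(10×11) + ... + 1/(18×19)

Partial fractions: 1/(k(k+1)) = 1/k - 1/(k+1)
The series telescopes:
= (1/9 - 1/10) + (1/10 - 1/11) + ... + (1/18 - 1/19)
= 1/9 - 1/19
= 10/171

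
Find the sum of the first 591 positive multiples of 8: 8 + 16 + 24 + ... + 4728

Factor out 8: = 8(1 + 2 + ... + 591) = 8 × n(n+1)/2
= 8 × 591×592/2
= 8 × 174936
= 1399488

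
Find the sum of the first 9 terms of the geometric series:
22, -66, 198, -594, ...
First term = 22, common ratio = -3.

Sₙ = a(1 - rⁿ) / (1 - r)
S_9 = 22(1 - (-3)^9) / (1 - (-3))
S_9 = 22(1 - (-19683)) / (4)
S_9 = 108262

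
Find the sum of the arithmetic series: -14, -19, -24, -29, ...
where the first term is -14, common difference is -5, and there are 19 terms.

Sₙ = n/2 × (first + last)
Last term = a + (n-1)d = -14 + (19-1)×(-5) = -104
S_19 = 19/2 × (-14 + (-104))
S_19 = 19/2 × (-118) = -1121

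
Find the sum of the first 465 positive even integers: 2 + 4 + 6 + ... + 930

Sum of first n even numbers = n(n+1)
= 465×466
= 216690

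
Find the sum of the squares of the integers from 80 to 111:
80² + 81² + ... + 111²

Use ∑_{k=1}^{n} k² = n(n+1)(2n+1)/6, then subtract the first 79 terms.
∑_{k=1}^{111} k² = 111×112×223/6 = 462056
∑_{k=1}^{79} k² = 79×80×159/6 = 167480
∑_{k=80}^{111} k² = 462056 - 167480 = 294576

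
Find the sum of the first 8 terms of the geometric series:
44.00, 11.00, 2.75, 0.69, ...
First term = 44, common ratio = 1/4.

Sₙ = a(1 - rⁿ) / (1 - r)
S_8 = 44(1 - (1/4)^8) / (1 - (1/4))
S_8 = 44(1 - (1/65536)) / (3/4)
S_8 = 240295/4096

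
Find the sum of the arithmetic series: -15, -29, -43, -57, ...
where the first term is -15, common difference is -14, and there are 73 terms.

Sₙ = n/2 × (first + last)
Last term = a + (n-1)d = -15 + (73-1)×(-14) = -1023
S_73 = 73/2 × (-15 + (-1023))
S_73 = 73/2 × (-1038) = -37887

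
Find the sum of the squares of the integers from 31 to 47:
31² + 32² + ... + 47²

Use ∑_{k=1}^{n} k² = n(n+1)(2n+1)/6, then subtract the first 30 terms.
∑_{k=1}^{47} k² = 47×48×95/6 = 35720
∑_{k=1}^{30} k² = 30×31×61/6 = 9455
∑_{k=31}^{47} k² = 35720 - 9455 = 26265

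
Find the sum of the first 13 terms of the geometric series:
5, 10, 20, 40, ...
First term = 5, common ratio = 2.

Sₙ = a(1 - rⁿ) / (1 - r)
S_13 = 5(1 - 2^13) / (1 - 2)
S_13 = 5(1 - 8192) / (-1)
S_13 = 40955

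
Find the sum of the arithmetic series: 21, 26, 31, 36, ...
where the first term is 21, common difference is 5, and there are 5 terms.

Sₙ = n/2 × (first + last)
Last term = a + (n-1)d = 21 + (5-1)×5 = 41
S_5 = 5/2 × (21 + 41)
S_5 = 5/2 × 62 = 155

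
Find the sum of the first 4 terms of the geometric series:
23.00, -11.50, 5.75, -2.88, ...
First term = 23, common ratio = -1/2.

Sₙ = a(1 - rⁿ) / (1 - r)
S_4 = 23(1 - (-1/2)^4) / (1 - (-1/2))
S_4 = 23(1 - (1/16)) / (3/2)
S_4 = 115/8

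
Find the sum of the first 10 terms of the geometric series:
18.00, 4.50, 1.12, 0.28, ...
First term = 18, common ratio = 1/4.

Sₙ = a(1 - rⁿ) / (1 - r)
S_10 = 18(1 - (1/4)^10) / (1 - (1/4))
S_10 = 18(1 - (1/1048576)) / (3/4)
S_10 = 3145725/131072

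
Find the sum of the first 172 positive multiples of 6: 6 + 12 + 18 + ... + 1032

Factor out 6: = 6(1 + 2 + ... + 172) = 6 × n(n+1)/2
= 6 × 172×173/2
= 6 × 14878
= 89268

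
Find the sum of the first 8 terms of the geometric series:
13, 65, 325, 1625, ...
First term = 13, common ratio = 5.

Sₙ = a(1 - rⁿ) / (1 - r)
S_8 = 13(1 - 5^8) / (1 - 5)
S_8 = 13(1 - 390625) / (-4)
S_8 = 1269528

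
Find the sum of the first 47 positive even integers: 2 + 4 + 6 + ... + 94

Sum of first n even numbers = n(n+1)
= 47×48
= 2256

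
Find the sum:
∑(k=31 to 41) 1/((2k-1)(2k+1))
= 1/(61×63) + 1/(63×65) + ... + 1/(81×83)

Partial fractions: 1/((2k-1)(2k+1)) = (1/2)[1/(2k-1) - 1/(2k+1)]
The series telescopes:
= (1/2)[1/61 - 1/83]
= 11/5063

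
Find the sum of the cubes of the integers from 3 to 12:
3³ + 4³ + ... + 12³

Use ∑_{k=1}^{n} k³ = [n(n+1)/2]², then subtract the first 2 terms.
∑_{k=1}^{12} k³ = [12×13/2]² = 78² = 6084
∑_{k=1}^{2} k³ = [2×3/2]² = 3² = 9
∑_{k=3}^{12} k³ = 6084 - 9 = 6075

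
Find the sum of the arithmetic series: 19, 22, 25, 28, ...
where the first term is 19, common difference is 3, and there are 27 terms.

Sₙ = n/2 × (first + last)
Last term = a + (n-1)d = 19 + (27-1)×3 = 97
S_27 = 27/2 × (19 + 97)
S_27 = 27/2 × 116 = 1566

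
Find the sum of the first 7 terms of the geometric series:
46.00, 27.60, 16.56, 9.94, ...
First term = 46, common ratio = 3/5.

Sₙ = a(1 - rⁿ) / (1 - r)
S_7 = 46(1 - (3/5)^7) / (1 - (3/5))
S_7 = 46(1 - (2187/78125)) / (2/5)
S_7 = 1746574/15625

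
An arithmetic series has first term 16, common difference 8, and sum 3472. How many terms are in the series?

Using S = n/2 × [2a + (n-1)d]
3472 = n/2 × [2(16) + (n-1)(8)]
3472 = n/2 × [32 + 8n - 8]
6944 = n × [24 + 8n]
8n² + (24)n - 6944 = 0
Discriminant: Δ = (24)² - 4(8)(-6944) = 576 + 222208 = 222784
√Δ = 472
n = [-(24) + √Δ] / (2·8) = (-24 + 472) / 16 = 448 / 16 = 28
(The negative root is discarded since n must be a positive integer.)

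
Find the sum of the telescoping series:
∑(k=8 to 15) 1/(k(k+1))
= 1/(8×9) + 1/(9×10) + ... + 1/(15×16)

Partial fractions: 1/(k(k+1)) = 1/k - 1/(k+1)
The series telescopes:
= (1/8 - 1/9) + (1/9 - 1/10) + ... + (1/15 - 1/16)
= 1/8 - 1/16
= 1/16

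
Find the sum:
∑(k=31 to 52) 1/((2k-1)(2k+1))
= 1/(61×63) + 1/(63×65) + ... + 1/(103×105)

Partial fractions: 1/((2k-1)(2k+1)) = (1/2)[1/(2k-1) - 1/(2k+1)]
The series telescopes:
= (1/2)[1/61 - 1/105]
= 22/6405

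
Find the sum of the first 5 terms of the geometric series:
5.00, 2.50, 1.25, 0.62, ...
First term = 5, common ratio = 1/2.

Sₙ = a(1 - rⁿ) / (1 - r)
S_5 = 5(1 - (1/2)^5) / (1 - (1/2))
S_5 = 5(1 - (1/32)) / (1/2)
S_5 = 155/16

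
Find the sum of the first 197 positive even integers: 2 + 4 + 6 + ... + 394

Sum of first n even numbers = n(n+1)
= 197×198
= 39006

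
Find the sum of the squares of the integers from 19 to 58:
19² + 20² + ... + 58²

Use ∑_{k=1}^{n} k² = n(n+1)(2n+1)/6, then subtract the first 18 terms.
∑_{k=1}^{58} k² = 58×59×117/6 = 66729
∑_{k=1}^{18} k² = 18×19×37/6 = 2109
∑_{k=19}^{58} k² = 66729 - 2109 = 64620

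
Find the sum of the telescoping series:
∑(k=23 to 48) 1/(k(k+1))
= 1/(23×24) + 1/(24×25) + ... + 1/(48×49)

Partial fractions: 1/(k(k+1)) = 1/k - 1/(k+1)
The series telescopes:
= (1/23 - 1/24) + (1/24 - 1/25) + ... + (1/48 - 1/49)
= 1/23 - 1/49
= 26/1127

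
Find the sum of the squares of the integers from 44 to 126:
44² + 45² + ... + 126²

Use ∑_{k=1}^{n} k² = n(n+1)(2n+1)/6, then subtract the first 43 terms.
∑_{k=1}^{126} k² = 126×127×253/6 = 674751
∑_{k=1}^{43} k² = 43×44×87/6 = 27434
∑_{k=44}^{126} k² = 674751 - 27434 = 647317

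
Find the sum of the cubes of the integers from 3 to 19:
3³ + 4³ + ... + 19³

Use ∑_{k=1}^{n} k³ = [n(n+1)/2]², then subtract the first 2 terms.
∑_{k=1}^{19} k³ = [19×20/2]² = 190² = 36100
∑_{k=1}^{2} k³ = [2×3/2]² = 3² = 9
∑_{k=3}^{19} k³ = 36100 - 9 = 36091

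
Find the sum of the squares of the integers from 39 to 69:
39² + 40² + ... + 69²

Use ∑_{k=1}^{n} k² = n(n+1)(2n+1)/6, then subtract the first 38 terms.
∑_{k=1}^{69} k² = 69×70×139/6 = 111895
∑_{k=1}^{38} k² = 38×39×77/6 = 19019
∑_{k=39}^{69} k² = 111895 - 19019 = 92876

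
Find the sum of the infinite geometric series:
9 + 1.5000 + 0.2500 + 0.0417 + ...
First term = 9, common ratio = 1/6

For |r| < 1, S = a / (1 - r)
S = 9 / (1 - (1/6))
S = 9 / (5/6)
S = 54/5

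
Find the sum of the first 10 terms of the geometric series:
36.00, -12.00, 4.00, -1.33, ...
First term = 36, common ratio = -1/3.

Sₙ = a(1 - rⁿ) / (1 - r)
S_10 = 36(1 - (-1/3)^10) / (1 - (-1/3))
S_10 = 36(1 - (1/59049)) / (4/3)
S_10 = 59048/2187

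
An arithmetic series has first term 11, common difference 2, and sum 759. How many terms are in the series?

Using S = n/2 × [2a + (n-1)d]
759 = n/2 × [2(11) + (n-1)(2)]
759 = n/2 × [22 + 2n - 2]
1518 = n × [20 + 2n]
2n² + (20)n - 1518 = 0
Discriminant: Δ = (20)² - 4(2)(-1518) = 400 + 12144 = 12544
√Δ = 112
n = [-(20) + √Δ] / (2·2) = (-20 + 112) / 4 = 92 / 4 = 23
(The negative root is discarded since n must be a positive integer.)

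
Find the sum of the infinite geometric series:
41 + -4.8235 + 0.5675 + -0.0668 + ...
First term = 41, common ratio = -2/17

For |r| < 1, S = a / (1 - r)
S = 41 / (1 - (-2/17))
S = 41 / (19/17)
S = 697/19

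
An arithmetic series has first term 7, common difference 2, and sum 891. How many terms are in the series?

Using S = n/2 × [2a + (n-1)d]
891 = n/2 × [2(7) + (n-1)(2)]
891 = n/2 × [14 + 2n - 2]
1782 = n × [12 + 2n]
2n² + (12)n - 1782 = 0
Discriminant: Δ = (12)² - 4(2)(-1782) = 144 + 14256 = 14400
√Δ = 120
n = [-(12) + √Δ] / (2·2) = (-12 + 120) / 4 = 108 / 4 = 27
(The negative root is discarded since n must be a positive integer.)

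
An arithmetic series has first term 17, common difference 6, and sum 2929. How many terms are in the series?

Using S = n/2 × [2a + (n-1)d]
2929 = n/2 × [2(17) + (n-1)(6)]
2929 = n/2 × [34 + 6n - 6]
5858 = n × [28 + 6n]
6n² + (28)n - 5858 = 0
Discriminant: Δ = (28)² - 4(6)(-5858) = 784 + 140592 = 141376
√Δ = 376
n = [-(28) + √Δ] / (2·6) = (-28 + 376) / 12 = 348 / 12 = 29
(The negative root is discarded since n must be a positive integer.)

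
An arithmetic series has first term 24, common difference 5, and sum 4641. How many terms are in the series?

Using S = n/2 × [2a + (n-1)d]
4641 = n/2 × [2(24) + (n-1)(5)]
4641 = n/2 × [48 + 5n - 5]
9282 = n × [43 + 5n]
5n² + (43)n - 9282 = 0
Discriminant: Δ = (43)² - 4(5)(-9282) = 1849 + 185640 = 187489
√Δ = 433
n = [-(43) + √Δ] / (2·5) = (-43 + 433) / 10 = 390 / 10 = 39
(The negative root is discarded since n must be a positive integer.)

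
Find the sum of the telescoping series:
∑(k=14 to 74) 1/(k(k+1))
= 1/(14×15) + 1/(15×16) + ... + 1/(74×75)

Partial fractions: 1/(k(k+1)) = 1/k - 1/(k+1)
The series telescopes:
= (1/14 - 1/15) + (1/15 - 1/16) + ... + (1/74 - 1/75)
= 1/14 - 1/75
= 61/1050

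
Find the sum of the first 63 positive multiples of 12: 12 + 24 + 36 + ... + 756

Factor out 12: = 12(1 + 2 + ... + 63) = 12 × n(n+1)/2
= 12 × 63×64/2
= 12 × 2016
= 24192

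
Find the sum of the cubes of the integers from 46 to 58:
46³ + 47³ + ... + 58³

Use ∑_{k=1}^{n} k³ = [n(n+1)/2]², then subtract the first 45 terms.
∑_{k=1}^{58} k³ = [58×59/2]² = 1711² = 2927521
∑_{k=1}^{45} k³ = [45×46/2]² = 1035² = 1071225
∑_{k=46}^{58} k³ = 2927521 - 1071225 = 1856296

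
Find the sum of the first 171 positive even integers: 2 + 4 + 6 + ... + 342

Sum of first n even numbers = n(n+1)
= 171×172
= 29412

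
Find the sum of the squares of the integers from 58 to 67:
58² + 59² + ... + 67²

Use ∑_{k=1}^{n} k² = n(n+1)(2n+1)/6, then subtract the first 57 terms.
∑_{k=1}^{67} k² = 67×68×135/6 = 102510
∑_{k=1}^{57} k² = 57×58×115/6 = 63365
∑_{k=58}^{67} k² = 102510 - 63365 = 39145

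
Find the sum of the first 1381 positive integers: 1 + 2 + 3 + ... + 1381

Formula: ∑k = n(n+1)/2
= 1381×1382/2
= 1908542/2
= 954271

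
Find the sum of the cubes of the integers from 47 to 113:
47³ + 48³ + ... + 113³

Use ∑_{k=1}^{n} k³ = [n(n+1)/2]², then subtract the first 46 terms.
∑_{k=1}^{113} k³ = [113×114/2]² = 6441² = 41486481
∑_{k=1}^{46} k³ = [46×47/2]² = 1081² = 1168561
∑_{k=47}^{113} k³ = 41486481 - 1168561 = 40317920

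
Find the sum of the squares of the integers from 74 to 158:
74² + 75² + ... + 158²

Use ∑_{k=1}^{n} k² = n(n+1)(2n+1)/6, then subtract the first 73 terms.
∑_{k=1}^{158} k² = 158×159×317/6 = 1327279
∑_{k=1}^{73} k² = 73×74×147/6 = 132349
∑_{k=74}^{158} k² = 1327279 - 132349 = 1194930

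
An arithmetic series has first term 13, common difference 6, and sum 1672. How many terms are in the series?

Using S = n/2 × [2a + (n-1)d]
1672 = n/2 × [2(13) + (n-1)(6)]
1672 = n/2 × [26 + 6n - 6]
3344 = n × [20 + 6n]
6n² + (20)n - 3344 = 0
Discriminant: Δ = (20)² - 4(6)(-3344) = 400 + 80256 = 80656
√Δ = 284
n = [-(20) + √Δ] / (2·6) = (-20 + 284) / 12 = 264 / 12 = 22
(The negative root is discarded since n must be a positive integer.)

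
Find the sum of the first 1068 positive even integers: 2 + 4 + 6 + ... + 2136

Sum of first n even numbers = n(n+1)
= 1068×1069
= 1141692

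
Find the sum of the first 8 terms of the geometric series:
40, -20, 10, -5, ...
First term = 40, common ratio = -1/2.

Sₙ = a(1 - rⁿ) / (1 - r)
S_8 = 40(1 - (-1/2)^8) / (1 - (-1/2))
S_8 = 40(1 - (1/256)) / (3/2)
S_8 = 425/16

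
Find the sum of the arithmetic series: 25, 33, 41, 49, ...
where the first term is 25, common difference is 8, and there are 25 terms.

Sₙ = n/2 × (first + last)
Last term = a + (n-1)d = 25 + (25-1)×8 = 217
S_25 = 25/2 × (25 + 217)
S_25 = 25/2 × 242 = 3025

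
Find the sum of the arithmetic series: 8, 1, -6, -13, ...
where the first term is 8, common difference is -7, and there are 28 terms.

Sₙ = n/2 × (first + last)
Last term = a + (n-1)d = 8 + (28-1)×(-7) = -181
S_28 = 28/2 × (8 + (-181))
S_28 = 28/2 × (-173) = -2422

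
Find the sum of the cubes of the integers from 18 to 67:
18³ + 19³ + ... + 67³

Use ∑_{k=1}^{n} k³ = [n(n+1)/2]², then subtract the first 17 terms.
∑_{k=1}^{67} k³ = [67×68/2]² = 2278² = 5189284
∑_{k=1}^{17} k³ = [17×18/2]² = 153² = 23409
∑_{k=18}^{67} k³ = 5189284 - 23409 = 5165875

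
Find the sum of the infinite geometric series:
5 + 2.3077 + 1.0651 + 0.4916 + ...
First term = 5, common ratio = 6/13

For |r| < 1, S = a / (1 - r)
S = 5 / (1 - (6/13))
S = 5 / (7/13)
S = 65/7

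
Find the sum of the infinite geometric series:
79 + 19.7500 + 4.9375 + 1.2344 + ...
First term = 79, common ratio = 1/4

For |r| < 1, S = a / (1 - r)
S = 79 / (1 - (1/4))
S = 79 / (3/4)
S = 316/3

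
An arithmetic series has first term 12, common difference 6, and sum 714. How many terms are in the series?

Using S = n/2 × [2a + (n-1)d]
714 = n/2 × [2(12) + (n-1)(6)]
714 = n/2 × [24 + 6n - 6]
1428 = n × [18 + 6n]
6n² + (18)n - 1428 = 0
Discriminant: Δ = (18)² - 4(6)(-1428) = 324 + 34272 = 34596
√Δ = 186
n = [-(18) + √Δ] / (2·6) = (-18 + 186) / 12 = 168 / 12 = 14
(The negative root is discarded since n must be a positive integer.)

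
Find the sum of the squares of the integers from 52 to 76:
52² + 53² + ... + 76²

Use ∑_{k=1}^{n} k² = n(n+1)(2n+1)/6, then subtract the first 51 terms.
∑_{k=1}^{76} k² = 76×77×153/6 = 149226
∑_{k=1}^{51} k² = 51×52×103/6 = 45526
∑_{k=52}^{76} k² = 149226 - 45526 = 103700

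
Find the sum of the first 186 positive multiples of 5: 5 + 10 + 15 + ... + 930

Factor out 5: = 5(1 + 2 + ... + 186) = 5 × n(n+1)/2
= 5 × 186×187/2
= 5 × 17391
= 86955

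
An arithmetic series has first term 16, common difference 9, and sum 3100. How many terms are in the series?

Using S = n/2 × [2a + (n-1)d]
3100 = n/2 × [2(16) + (n-1)(9)]
3100 = n/2 × [32 + 9n - 9]
6200 = n × [23 + 9n]
9n² + (23)n - 6200 = 0
Discriminant: Δ = (23)² - 4(9)(-6200) = 529 + 223200 = 223729
√Δ = 473
n = [-(23) + √Δ] / (2·9) = (-23 + 473) / 18 = 450 / 18 = 25
(The negative root is discarded since n must be a positive integer.)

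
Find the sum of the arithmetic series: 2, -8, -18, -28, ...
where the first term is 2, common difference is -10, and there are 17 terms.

Sₙ = n/2 × (first + last)
Last term = a + (n-1)d = 2 + (17-1)×(-10) = -158
S_17 = 17/2 × (2 + (-158))
S_17 = 17/2 × (-156) = -1326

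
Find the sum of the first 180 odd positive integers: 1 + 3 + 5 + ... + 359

Sum of first n odd numbers = n²
= 180²
= 32400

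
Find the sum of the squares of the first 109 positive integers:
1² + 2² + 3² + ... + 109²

Formula: ∑k² = n(n+1)(2n+1)/6
= 109×110×219/6
= 2625810/6
= 437635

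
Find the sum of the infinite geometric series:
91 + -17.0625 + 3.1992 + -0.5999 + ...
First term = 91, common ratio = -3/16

For |r| < 1, S = a / (1 - r)
S = 91 / (1 - (-3/16))
S = 91 / (19/16)
S = 1456/19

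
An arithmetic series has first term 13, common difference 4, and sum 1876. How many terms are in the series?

Using S = n/2 × [2a + (n-1)d]
1876 = n/2 × [2(13) + (n-1)(4)]
1876 = n/2 × [26 + 4n - 4]
3752 = n × [22 + 4n]
4n² + (22)n - 3752 = 0
Discriminant: Δ = (22)² - 4(4)(-3752) = 484 + 60032 = 60516
√Δ = 246
n = [-(22) + √Δ] / (2·4) = (-22 + 246) / 8 = 224 / 8 = 28
(The negative root is discarded since n must be a positive integer.)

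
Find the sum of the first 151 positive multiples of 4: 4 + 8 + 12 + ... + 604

Factor out 4: = 4(1 + 2 + ... + 151) = 4 × n(n+1)/2
= 4 × 151×152/2
= 4 × 11476
= 45904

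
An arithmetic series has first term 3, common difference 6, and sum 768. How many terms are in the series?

Using S = n/2 × [2a + (n-1)d]
768 = n/2 × [2(3) + (n-1)(6)]
768 = n/2 × [6 + 6n - 6]
1536 = n × [0 + 6n]
6n² + (0)n - 1536 = 0
Discriminant: Δ = (0)² - 4(6)(-1536) = 0 + 36864 = 36864
√Δ = 192
n = [-(0) + √Δ] / (2·6) = (0 + 192) / 12 = 192 / 12 = 16
(The negative root is discarded since n must be a positive integer.)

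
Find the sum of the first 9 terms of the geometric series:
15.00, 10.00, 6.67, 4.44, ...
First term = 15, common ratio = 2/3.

Sₙ = a(1 - rⁿ) / (1 - r)
S_9 = 15(1 - (2/3)^9) / (1 - (2/3))
S_9 = 15(1 - (512/19683)) / (1/3)
S_9 = 95855/2187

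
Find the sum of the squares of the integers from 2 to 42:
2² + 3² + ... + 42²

Use ∑_{k=1}^{n} k² = n(n+1)(2n+1)/6, then subtract the first 1 terms.
∑_{k=1}^{42} k² = 42×43×85/6 = 25585
∑_{k=1}^{1} k² = 1×2×3/6 = 1
∑_{k=2}^{42} k² = 25585 - 1 = 25584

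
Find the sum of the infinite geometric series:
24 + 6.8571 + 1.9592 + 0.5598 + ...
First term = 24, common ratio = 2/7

For |r| < 1, S = a / (1 - r)
S = 24 / (1 - (2/7))
S = 24 / (5/7)
S = 168/5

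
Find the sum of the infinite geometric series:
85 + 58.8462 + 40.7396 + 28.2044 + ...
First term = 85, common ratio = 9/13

For |r| < 1, S = a / (1 - r)
S = 85 / (1 - (9/13))
S = 85 / (4/13)
S = 1105/4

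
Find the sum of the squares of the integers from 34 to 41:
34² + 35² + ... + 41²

Use ∑_{k=1}^{n} k² = n(n+1)(2n+1)/6, then subtract the first 33 terms.
∑_{k=1}^{41} k² = 41×42×83/6 = 23821
∑_{k=1}^{33} k² = 33×34×67/6 = 12529
∑_{k=34}^{41} k² = 23821 - 12529 = 11292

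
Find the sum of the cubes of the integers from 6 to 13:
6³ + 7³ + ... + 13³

Use ∑_{k=1}^{n} k³ = [n(n+1)/2]², then subtract the first 5 terms.
∑_{k=1}^{13} k³ = [13×14/2]² = 91² = 8281
∑_{k=1}^{5} k³ = [5×6/2]² = 15² = 225
∑_{k=6}^{13} k³ = 8281 - 225 = 8056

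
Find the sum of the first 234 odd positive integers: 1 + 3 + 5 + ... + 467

Sum of first n odd numbers = n²
= 234²
= 54756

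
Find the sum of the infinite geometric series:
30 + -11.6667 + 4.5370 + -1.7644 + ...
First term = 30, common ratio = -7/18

For |r| < 1, S = a / (1 - r)
S = 30 / (1 - (-7/18))
S = 30 / (25/18)
S = 108/5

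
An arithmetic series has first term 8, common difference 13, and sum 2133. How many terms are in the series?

Using S = n/2 × [2a + (n-1)d]
2133 = n/2 × [2(8) + (n-1)(13)]
2133 = n/2 × [16 + 13n - 13]
4266 = n × [3 + 13n]
13n² + (3)n - 4266 = 0
Discriminant: Δ = (3)² - 4(13)(-4266) = 9 + 221832 = 221841
√Δ = 471
n = [-(3) + √Δ] / (2·13) = (-3 + 471) / 26 = 468 / 26 = 18
(The negative root is discarded since n must be a positive integer.)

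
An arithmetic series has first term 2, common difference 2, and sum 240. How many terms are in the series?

Using S = n/2 × [2a + (n-1)d]
240 = n/2 × [2(2) + (n-1)(2)]
240 = n/2 × [4 + 2n - 2]
480 = n × [2 + 2n]
2n² + (2)n - 480 = 0
Discriminant: Δ = (2)² - 4(2)(-480) = 4 + 3840 = 3844
√Δ = 62
n = [-(2) + √Δ] / (2·2) = (-2 + 62) / 4 = 60 / 4 = 15
(The negative root is discarded since n must be a positive integer.)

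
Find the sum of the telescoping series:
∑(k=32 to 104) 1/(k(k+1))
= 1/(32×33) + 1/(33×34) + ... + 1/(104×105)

Partial fractions: 1/(k(k+1)) = 1/k - 1/(k+1)
The series telescopes:
= (1/32 - 1/33) + (1/33 - 1/34) + ... + (1/104 - 1/105)
= 1/32 - 1/105
= 73/3360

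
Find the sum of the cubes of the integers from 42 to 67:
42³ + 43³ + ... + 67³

Use ∑_{k=1}^{n} k³ = [n(n+1)/2]², then subtract the first 41 terms.
∑_{k=1}^{67} k³ = [67×68/2]² = 2278² = 5189284
∑_{k=1}^{41} k³ = [41×42/2]² = 861² = 741321
∑_{k=42}^{67} k³ = 5189284 - 741321 = 4447963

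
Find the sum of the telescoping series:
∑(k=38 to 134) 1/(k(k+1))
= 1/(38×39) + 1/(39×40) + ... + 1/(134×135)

Partial fractions: 1/(k(k+1)) = 1/k - 1/(k+1)
The series telescopes:
= (1/38 - 1/39) + (1/39 - 1/40) + ... + (1/134 - 1/135)
= 1/38 - 1/135
= 97/5130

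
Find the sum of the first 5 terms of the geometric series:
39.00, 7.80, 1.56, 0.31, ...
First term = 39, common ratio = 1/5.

Sₙ = a(1 - rⁿ) / (1 - r)
S_5 = 39(1 - (1/5)^5) / (1 - (1/5))
S_5 = 39(1 - (1/3125)) / (4/5)
S_5 = 30459/625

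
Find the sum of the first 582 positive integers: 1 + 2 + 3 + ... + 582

Formula: ∑k = n(n+1)/2
= 582×583/2
= 339306/2
= 169653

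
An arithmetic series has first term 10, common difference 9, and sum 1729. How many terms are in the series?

Using S = n/2 × [2a + (n-1)d]
1729 = n/2 × [2(10) + (n-1)(9)]
1729 = n/2 × [20 + 9n - 9]
3458 = n × [11 + 9n]
9n² + (11)n - 3458 = 0
Discriminant: Δ = (11)² - 4(9)(-3458) = 121 + 124488 = 124609
√Δ = 353
n = [-(11) + √Δ] / (2·9) = (-11 + 353) / 18 = 342 / 18 = 19
(The negative root is discarded since n must be a positive integer.)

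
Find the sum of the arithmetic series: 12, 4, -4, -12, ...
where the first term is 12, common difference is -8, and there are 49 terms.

Sₙ = n/2 × (first + last)
Last term = a + (n-1)d = 12 + (49-1)×(-8) = -372
S_49 = 49/2 × (12 + (-372))
S_49 = 49/2 × (-360) = -8820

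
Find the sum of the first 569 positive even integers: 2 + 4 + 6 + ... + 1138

Sum of first n even numbers = n(n+1)
= 569×570
= 324330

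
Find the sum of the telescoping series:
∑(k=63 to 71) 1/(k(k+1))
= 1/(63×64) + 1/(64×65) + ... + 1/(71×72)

Partial fractions: 1/(k(k+1)) = 1/k - 1/(k+1)
The series telescopes:
= (1/63 - 1/64) + (1/64 - 1/65) + ... + (1/71 - 1/72)
= 1/63 - 1/72
= 1/504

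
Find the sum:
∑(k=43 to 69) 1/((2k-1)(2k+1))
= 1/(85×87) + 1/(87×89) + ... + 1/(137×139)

Partial fractions: 1/((2k-1)(2k+1)) = (1/2)[1/(2k-1) - 1/(2k+1)]
The series telescopes:
= (1/2)[1/85 - 1/139]
= 27/11815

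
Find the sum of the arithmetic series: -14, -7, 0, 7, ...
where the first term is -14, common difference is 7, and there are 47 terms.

Sₙ = n/2 × (first + last)
Last term = a + (n-1)d = -14 + (47-1)×7 = 308
S_47 = 47/2 × (-14 + 308)
S_47 = 47/2 × 294 = 6909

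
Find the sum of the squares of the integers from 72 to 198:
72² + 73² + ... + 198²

Use ∑_{k=1}^{n} k² = n(n+1)(2n+1)/6, then subtract the first 71 terms.
∑_{k=1}^{198} k² = 198×199×397/6 = 2607099
∑_{k=1}^{71} k² = 71×72×143/6 = 121836
∑_{k=72}^{198} k² = 2607099 - 121836 = 2485263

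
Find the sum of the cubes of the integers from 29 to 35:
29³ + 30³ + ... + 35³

Use ∑_{k=1}^{n} k³ = [n(n+1)/2]², then subtract the first 28 terms.
∑_{k=1}^{35} k³ = [35×36/2]² = 630² = 396900
∑_{k=1}^{28} k³ = [28×29/2]² = 406² = 164836
∑_{k=29}^{35} k³ = 396900 - 164836 = 232064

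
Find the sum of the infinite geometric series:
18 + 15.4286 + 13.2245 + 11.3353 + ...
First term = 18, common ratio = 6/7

For |r| < 1, S = a / (1 - r)
S = 18 / (1 - (6/7))
S = 18 / (1/7)
S = 126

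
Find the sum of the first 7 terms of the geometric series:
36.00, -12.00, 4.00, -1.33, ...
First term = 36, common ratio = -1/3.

Sₙ = a(1 - rⁿ) / (1 - r)
S_7 = 36(1 - (-1/3)^7) / (1 - (-1/3))
S_7 = 36(1 - (-1/2187)) / (4/3)
S_7 = 2188/81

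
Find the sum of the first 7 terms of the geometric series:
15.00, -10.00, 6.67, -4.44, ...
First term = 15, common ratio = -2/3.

Sₙ = a(1 - rⁿ) / (1 - r)
S_7 = 15(1 - (-2/3)^7) / (1 - (-2/3))
S_7 = 15(1 - (-128/2187)) / (5/3)
S_7 = 2315/243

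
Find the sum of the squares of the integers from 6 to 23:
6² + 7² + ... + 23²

Use ∑_{k=1}^{n} k² = n(n+1)(2n+1)/6, then subtract the first 5 terms.
∑_{k=1}^{23} k² = 23×24×47/6 = 4324
∑_{k=1}^{5} k² = 5×6×11/6 = 55
∑_{k=6}^{23} k² = 4324 - 55 = 4269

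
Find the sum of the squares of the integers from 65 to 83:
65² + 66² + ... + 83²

Use ∑_{k=1}^{n} k² = n(n+1)(2n+1)/6, then subtract the first 64 terms.
∑_{k=1}^{83} k² = 83×84×167/6 = 194054
∑_{k=1}^{64} k² = 64×65×129/6 = 89440
∑_{k=65}^{83} k² = 194054 - 89440 = 104614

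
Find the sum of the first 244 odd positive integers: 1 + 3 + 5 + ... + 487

Sum of first n odd numbers = n²
= 244²
= 59536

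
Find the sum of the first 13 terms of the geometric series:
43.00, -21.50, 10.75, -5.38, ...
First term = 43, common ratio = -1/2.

Sₙ = a(1 - rⁿ) / (1 - r)
S_13 = 43(1 - (-1/2)^13) / (1 - (-1/2))
S_13 = 43(1 - (-1/8192)) / (3/2)
S_13 = 117433/4096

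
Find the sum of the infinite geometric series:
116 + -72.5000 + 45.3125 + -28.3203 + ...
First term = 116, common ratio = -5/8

For |r| < 1, S = a / (1 - r)
S = 116 / (1 - (-5/8))
S = 116 / (13/8)
S = 928/13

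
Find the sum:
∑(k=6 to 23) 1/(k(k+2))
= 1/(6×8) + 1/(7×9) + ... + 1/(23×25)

Partial fractions: 1/(k(k+2)) = (1/2)[1/k - 1/(k+2)]
Telescoping leaves the first two and last two terms:
= (1/2)[1/6 + 1/7 - 1/24 - 1/25]
= 319/2800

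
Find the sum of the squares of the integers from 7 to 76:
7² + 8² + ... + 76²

Use ∑_{k=1}^{n} k² = n(n+1)(2n+1)/6, then subtract the first 6 terms.
∑_{k=1}^{76} k² = 76×77×153/6 = 149226
∑_{k=1}^{6} k² = 6×7×13/6 = 91
∑_{k=7}^{76} k² = 149226 - 91 = 149135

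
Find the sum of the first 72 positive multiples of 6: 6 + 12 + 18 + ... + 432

Factor out 6: = 6(1 + 2 + ... + 72) = 6 × n(n+1)/2
= 6 × 72×73/2
= 6 × 2628
= 15768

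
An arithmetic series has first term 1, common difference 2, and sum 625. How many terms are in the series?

Using S = n/2 × [2a + (n-1)d]
625 = n/2 × [2(1) + (n-1)(2)]
625 = n/2 × [2 + 2n - 2]
1250 = n × [0 + 2n]
2n² + (0)n - 1250 = 0
Discriminant: Δ = (0)² - 4(2)(-1250) = 0 + 10000 = 10000
√Δ = 100
n = [-(0) + √Δ] / (2·2) = (0 + 100) / 4 = 100 / 4 = 25
(The negative root is discarded since n must be a positive integer.)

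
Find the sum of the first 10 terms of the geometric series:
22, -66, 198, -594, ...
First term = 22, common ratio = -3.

Sₙ = a(1 - rⁿ) / (1 - r)
S_10 = 22(1 - (-3)^10) / (1 - (-3))
S_10 = 22(1 - 59049) / (4)
S_10 = -324764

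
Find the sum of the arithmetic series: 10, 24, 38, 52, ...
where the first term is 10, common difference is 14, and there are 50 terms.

Sₙ = n/2 × (first + last)
Last term = a + (n-1)d = 10 + (50-1)×14 = 696
S_50 = 50/2 × (10 + 696)
S_50 = 50/2 × 706 = 17650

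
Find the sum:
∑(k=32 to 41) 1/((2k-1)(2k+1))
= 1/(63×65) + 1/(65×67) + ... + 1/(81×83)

Partial fractions: 1/((2k-1)(2k+1)) = (1/2)[1/(2k-1) - 1/(2k+1)]
The series telescopes:
= (1/2)[1/63 - 1/83]
= 10/5229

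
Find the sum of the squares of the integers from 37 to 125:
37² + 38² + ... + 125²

Use ∑_{k=1}^{n} k² = n(n+1)(2n+1)/6, then subtract the first 36 terms.
∑_{k=1}^{125} k² = 125×126×251/6 = 658875
∑_{k=1}^{36} k² = 36×37×73/6 = 16206
∑_{k=37}^{125} k² = 658875 - 16206 = 642669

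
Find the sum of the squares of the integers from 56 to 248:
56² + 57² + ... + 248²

Use ∑_{k=1}^{n} k² = n(n+1)(2n+1)/6, then subtract the first 55 terms.
∑_{k=1}^{248} k² = 248×249×497/6 = 5115124
∑_{k=1}^{55} k² = 55×56×111/6 = 56980
∑_{k=56}^{248} k² = 5115124 - 56980 = 5058144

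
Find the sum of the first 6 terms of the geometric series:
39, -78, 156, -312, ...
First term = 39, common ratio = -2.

Sₙ = a(1 - rⁿ) / (1 - r)
S_6 = 39(1 - (-2)^6) / (1 - (-2))
S_6 = 39(1 - 64) / (3)
S_6 = -819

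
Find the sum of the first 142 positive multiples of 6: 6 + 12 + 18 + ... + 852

Factor out 6: = 6(1 + 2 + ... + 142) = 6 × n(n+1)/2
= 6 × 142×143/2
= 6 × 10153
= 60918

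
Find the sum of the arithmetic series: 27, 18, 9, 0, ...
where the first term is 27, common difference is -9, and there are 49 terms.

Sₙ = n/2 × (first + last)
Last term = a + (n-1)d = 27 + (49-1)×(-9) = -405
S_49 = 49/2 × (27 + (-405))
S_49 = 49/2 × (-378) = -9261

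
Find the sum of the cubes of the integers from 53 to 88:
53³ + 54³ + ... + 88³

Use ∑_{k=1}^{n} k³ = [n(n+1)/2]², then subtract the first 52 terms.
∑_{k=1}^{88} k³ = [88×89/2]² = 3916² = 15335056
∑_{k=1}^{52} k³ = [52×53/2]² = 1378² = 1898884
∑_{k=53}^{88} k³ = 15335056 - 1898884 = 13436172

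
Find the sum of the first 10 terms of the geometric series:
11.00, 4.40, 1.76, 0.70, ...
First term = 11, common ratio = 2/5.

Sₙ = a(1 - rⁿ) / (1 - r)
S_10 = 11(1 - (2/5)^10) / (1 - (2/5))
S_10 = 11(1 - (1024/9765625)) / (3/5)
S_10 = 35803537/1953125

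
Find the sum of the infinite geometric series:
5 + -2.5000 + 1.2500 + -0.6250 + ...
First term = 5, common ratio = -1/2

For |r| < 1, S = a / (1 - r)
S = 5 / (1 - (-1/2))
S = 5 / (3/2)
S = 10/3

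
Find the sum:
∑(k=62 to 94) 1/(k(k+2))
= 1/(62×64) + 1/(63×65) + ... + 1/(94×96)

Partial fractions: 1/(k(k+2)) = (1/2)[1/k - 1/(k+2)]
Telescoping leaves the first two and last two terms:
= (1/2)[1/62 + 1/63 - 1/95 - 1/96]
= 65659/11874240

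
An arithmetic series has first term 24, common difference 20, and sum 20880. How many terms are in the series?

Using S = n/2 × [2a + (n-1)d]
20880 = n/2 × [2(24) + (n-1)(20)]
20880 = n/2 × [48 + 20n - 20]
41760 = n × [28 + 20n]
20n² + (28)n - 41760 = 0
Discriminant: Δ = (28)² - 4(20)(-41760) = 784 + 3340800 = 3341584
√Δ = 1828
n = [-(28) + √Δ] / (2·20) = (-28 + 1828) / 40 = 1800 / 40 = 45
(The negative root is discarded since n must be a positive integer.)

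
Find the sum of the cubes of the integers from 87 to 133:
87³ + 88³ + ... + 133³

Use ∑_{k=1}^{n} k³ = [n(n+1)/2]², then subtract the first 86 terms.
∑_{k=1}^{133} k³ = [133×134/2]² = 8911² = 79405921
∑_{k=1}^{86} k³ = [86×87/2]² = 3741² = 13995081
∑_{k=87}^{133} k³ = 79405921 - 13995081 = 65410840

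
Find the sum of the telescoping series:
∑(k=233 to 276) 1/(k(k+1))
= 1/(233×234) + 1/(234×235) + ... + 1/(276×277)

Partial fractions: 1/(k(k+1)) = 1/k - 1/(k+1)
The series telescopes:
= (1/233 - 1/234) + (1/234 - 1/235) + ... + (1/276 - 1/277)
= 1/233 - 1/277
= 44/64541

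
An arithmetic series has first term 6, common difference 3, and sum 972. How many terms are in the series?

Using S = n/2 × [2a + (n-1)d]
972 = n/2 × [2(6) + (n-1)(3)]
972 = n/2 × [12 + 3n - 3]
1944 = n × [9 + 3n]
3n² + (9)n - 1944 = 0
Discriminant: Δ = (9)² - 4(3)(-1944) = 81 + 23328 = 23409
√Δ = 153
n = [-(9) + √Δ] / (2·3) = (-9 + 153) / 6 = 144 / 6 = 24
(The negative root is discarded since n must be a positive integer.)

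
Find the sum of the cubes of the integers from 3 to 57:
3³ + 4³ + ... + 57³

Use ∑_{k=1}^{n} k³ = [n(n+1)/2]², then subtract the first 2 terms.
∑_{k=1}^{57} k³ = [57×58/2]² = 1653² = 2732409
∑_{k=1}^{2} k³ = [2×3/2]² = 3² = 9
∑_{k=3}^{57} k³ = 2732409 - 9 = 2732400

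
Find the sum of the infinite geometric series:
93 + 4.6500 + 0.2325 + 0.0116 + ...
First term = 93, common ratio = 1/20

For |r| < 1, S = a / (1 - r)
S = 93 / (1 - (1/20))
S = 93 / (19/20)
S = 1860/19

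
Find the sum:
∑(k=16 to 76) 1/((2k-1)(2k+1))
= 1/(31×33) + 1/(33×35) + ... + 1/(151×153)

Partial fractions: 1/((2k-1)(2k+1)) = (1/2)[1/(2k-1) - 1/(2k+1)]
The series telescopes:
= (1/2)[1/31 - 1/153]
= 61/4743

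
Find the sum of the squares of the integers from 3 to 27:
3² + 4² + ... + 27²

Use ∑_{k=1}^{n} k² = n(n+1)(2n+1)/6, then subtract the first 2 terms.
∑_{k=1}^{27} k² = 27×28×55/6 = 6930
∑_{k=1}^{2} k² = 2×3×5/6 = 5
∑_{k=3}^{27} k² = 6930 - 5 = 6925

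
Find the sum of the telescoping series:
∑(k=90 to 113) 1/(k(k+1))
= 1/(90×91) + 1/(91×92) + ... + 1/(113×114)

Partial fractions: 1/(k(k+1)) = 1/k - 1/(k+1)
The series telescopes:
= (1/90 - 1/91) + (1/91 - 1/92) + ... + (1/113 - 1/114)
= 1/90 - 1/114
= 2/855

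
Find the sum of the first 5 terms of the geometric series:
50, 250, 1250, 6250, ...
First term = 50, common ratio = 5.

Sₙ = a(1 - rⁿ) / (1 - r)
S_5 = 50(1 - 5^5) / (1 - 5)
S_5 = 50(1 - 3125) / (-4)
S_5 = 39050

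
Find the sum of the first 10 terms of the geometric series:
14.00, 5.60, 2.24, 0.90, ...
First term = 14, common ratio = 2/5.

Sₙ = a(1 - rⁿ) / (1 - r)
S_10 = 14(1 - (2/5)^10) / (1 - (2/5))
S_10 = 14(1 - (1024/9765625)) / (3/5)
S_10 = 45568138/1953125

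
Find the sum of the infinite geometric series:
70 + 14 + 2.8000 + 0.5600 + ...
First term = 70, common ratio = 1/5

For |r| < 1, S = a / (1 - r)
S = 70 / (1 - (1/5))
S = 70 / (4/5)
S = 175/2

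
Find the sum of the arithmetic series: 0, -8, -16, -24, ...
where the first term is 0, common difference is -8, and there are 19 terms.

Sₙ = n/2 × (first + last)
Last term = a + (n-1)d = 0 + (19-1)×(-8) = -144
S_19 = 19/2 × (0 + (-144))
S_19 = 19/2 × (-144) = -1368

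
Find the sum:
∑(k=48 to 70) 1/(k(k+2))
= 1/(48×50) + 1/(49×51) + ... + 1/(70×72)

Partial fractions: 1/(k(k+2)) = (1/2)[1/k - 1/(k+2)]
Telescoping leaves the first two and last two terms:
= (1/2)[1/48 + 1/49 - 1/71 - 1/72]
= 6647/1001952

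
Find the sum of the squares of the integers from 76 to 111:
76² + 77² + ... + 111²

Use ∑_{k=1}^{n} k² = n(n+1)(2n+1)/6, then subtract the first 75 terms.
∑_{k=1}^{111} k² = 111×112×223/6 = 462056
∑_{k=1}^{75} k² = 75×76×151/6 = 143450
∑_{k=76}^{111} k² = 462056 - 143450 = 318606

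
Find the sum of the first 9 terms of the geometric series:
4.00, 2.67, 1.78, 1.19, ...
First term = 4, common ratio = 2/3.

Sₙ = a(1 - rⁿ) / (1 - r)
S_9 = 4(1 - (2/3)^9) / (1 - (2/3))
S_9 = 4(1 - (512/19683)) / (1/3)
S_9 = 76684/6561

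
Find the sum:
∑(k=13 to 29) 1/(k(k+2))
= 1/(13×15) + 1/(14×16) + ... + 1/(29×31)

Partial fractions: 1/(k(k+2)) = (1/2)[1/k - 1/(k+2)]
Telescoping leaves the first two and last two terms:
= (1/2)[1/13 + 1/14 - 1/30 - 1/31]
= 1751/42315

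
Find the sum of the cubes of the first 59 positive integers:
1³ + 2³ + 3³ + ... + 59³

Formula: ∑k³ = [n(n+1)/2]²
= [59×60/2]²
= 1770²
= 3132900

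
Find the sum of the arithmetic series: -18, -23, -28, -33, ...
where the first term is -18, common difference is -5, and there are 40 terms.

Sₙ = n/2 × (first + last)
Last term = a + (n-1)d = -18 + (40-1)×(-5) = -213
S_40 = 40/2 × (-18 + (-213))
S_40 = 40/2 × (-231) = -4620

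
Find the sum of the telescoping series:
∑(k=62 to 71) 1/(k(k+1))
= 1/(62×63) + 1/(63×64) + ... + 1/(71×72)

Partial fractions: 1/(k(k+1)) = 1/k - 1/(k+1)
The series telescopes:
= (1/62 - 1/63) + (1/63 - 1/64) + ... + (1/71 - 1/72)
= 1/62 - 1/72
= 5/2232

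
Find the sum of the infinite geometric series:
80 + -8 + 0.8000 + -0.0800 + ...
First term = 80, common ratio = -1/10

For |r| < 1, S = a / (1 - r)
S = 80 / (1 - (-1/10))
S = 80 / (11/10)
S = 800/11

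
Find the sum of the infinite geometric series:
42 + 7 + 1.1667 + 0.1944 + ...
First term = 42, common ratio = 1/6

For |r| < 1, S = a / (1 - r)
S = 42 / (1 - (1/6))
S = 42 / (5/6)
S = 252/5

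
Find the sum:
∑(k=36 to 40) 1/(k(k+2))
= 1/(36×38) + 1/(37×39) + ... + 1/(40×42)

Partial fractions: 1/(k(k+2)) = (1/2)[1/k - 1/(k+2)]
Telescoping leaves the first two and last two terms:
= (1/2)[1/36 + 1/37 - 1/41 - 1/42]
= 2525/764568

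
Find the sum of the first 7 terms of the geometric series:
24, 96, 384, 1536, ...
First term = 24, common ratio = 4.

Sₙ = a(1 - rⁿ) / (1 - r)
S_7 = 24(1 - 4^7) / (1 - 4)
S_7 = 24(1 - 16384) / (-3)
S_7 = 131064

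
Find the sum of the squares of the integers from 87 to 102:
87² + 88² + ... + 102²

Use ∑_{k=1}^{n} k² = n(n+1)(2n+1)/6, then subtract the first 86 terms.
∑_{k=1}^{102} k² = 102×103×205/6 = 358955
∑_{k=1}^{86} k² = 86×87×173/6 = 215731
∑_{k=87}^{102} k² = 358955 - 215731 = 143224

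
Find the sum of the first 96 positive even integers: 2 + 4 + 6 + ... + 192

Sum of first n even numbers = n(n+1)
= 96×97
= 9312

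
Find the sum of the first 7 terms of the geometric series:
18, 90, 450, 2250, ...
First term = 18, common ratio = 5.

Sₙ = a(1 - rⁿ) / (1 - r)
S_7 = 18(1 - 5^7) / (1 - 5)
S_7 = 18(1 - 78125) / (-4)
S_7 = 351558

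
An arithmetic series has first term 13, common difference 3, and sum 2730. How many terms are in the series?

Using S = n/2 × [2a + (n-1)d]
2730 = n/2 × [2(13) + (n-1)(3)]
2730 = n/2 × [26 + 3n - 3]
5460 = n × [23 + 3n]
3n² + (23)n - 5460 = 0
Discriminant: Δ = (23)² - 4(3)(-5460) = 529 + 65520 = 66049
√Δ = 257
n = [-(23) + √Δ] / (2·3) = (-23 + 257) / 6 = 234 / 6 = 39
(The negative root is discarded since n must be a positive integer.)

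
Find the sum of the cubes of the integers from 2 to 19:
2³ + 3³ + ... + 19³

Use ∑_{k=1}^{n} k³ = [n(n+1)/2]², then subtract the first 1 terms.
∑_{k=1}^{19} k³ = [19×20/2]² = 190² = 36100
∑_{k=1}^{1} k³ = [1×2/2]² = 1² = 1
∑_{k=2}^{19} k³ = 36100 - 1 = 36099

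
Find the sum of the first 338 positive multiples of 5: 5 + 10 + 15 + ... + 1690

Factor out 5: = 5(1 + 2 + ... + 338) = 5 × n(n+1)/2
= 5 × 338×339/2
= 5 × 57291
= 286455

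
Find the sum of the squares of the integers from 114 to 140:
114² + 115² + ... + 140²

Use ∑_{k=1}^{n} k² = n(n+1)(2n+1)/6, then subtract the first 113 terms.
∑_{k=1}^{140} k² = 140×141×281/6 = 924490
∑_{k=1}^{113} k² = 113×114×227/6 = 487369
∑_{k=114}^{140} k² = 924490 - 487369 = 437121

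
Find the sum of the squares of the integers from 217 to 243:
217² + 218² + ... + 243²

Use ∑_{k=1}^{n} k² = n(n+1)(2n+1)/6, then subtract the first 216 terms.
∑_{k=1}^{243} k² = 243×244×487/6 = 4812534
∑_{k=1}^{216} k² = 216×217×433/6 = 3382596
∑_{k=217}^{243} k² = 4812534 - 3382596 = 1429938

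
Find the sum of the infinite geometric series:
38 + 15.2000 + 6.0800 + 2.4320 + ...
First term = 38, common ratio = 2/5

For |r| < 1, S = a / (1 - r)
S = 38 / (1 - (2/5))
S = 38 / (3/5)
S = 190/3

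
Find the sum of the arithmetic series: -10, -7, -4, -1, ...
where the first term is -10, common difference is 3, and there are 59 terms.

Sₙ = n/2 × (first + last)
Last term = a + (n-1)d = -10 + (59-1)×3 = 164
S_59 = 59/2 × (-10 + 164)
S_59 = 59/2 × 154 = 4543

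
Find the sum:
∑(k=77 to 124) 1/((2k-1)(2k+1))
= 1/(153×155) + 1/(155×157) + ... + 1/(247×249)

Partial fractions: 1/((2k-1)(2k+1)) = (1/2)[1/(2k-1) - 1/(2k+1)]
The series telescopes:
= (1/2)[1/153 - 1/249]
= 16/12699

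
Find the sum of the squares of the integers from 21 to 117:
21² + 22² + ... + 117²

Use ∑_{k=1}^{n} k² = n(n+1)(2n+1)/6, then subtract the first 20 terms.
∑_{k=1}^{117} k² = 117×118×235/6 = 540735
∑_{k=1}^{20} k² = 20×21×41/6 = 2870
∑_{k=21}^{117} k² = 540735 - 2870 = 537865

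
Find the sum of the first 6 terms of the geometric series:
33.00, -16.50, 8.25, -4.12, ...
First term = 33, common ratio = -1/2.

Sₙ = a(1 - rⁿ) / (1 - r)
S_6 = 33(1 - (-1/2)^6) / (1 - (-1/2))
S_6 = 33(1 - (1/64)) / (3/2)
S_6 = 693/32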